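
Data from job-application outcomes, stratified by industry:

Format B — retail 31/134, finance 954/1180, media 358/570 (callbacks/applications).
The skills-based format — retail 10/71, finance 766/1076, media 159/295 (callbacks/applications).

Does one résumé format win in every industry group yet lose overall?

Retail: Format B 31/134 = 23.1%, the skills-based format 10/71 = 14.1% → Format B
Finance: Format B 954/1180 = 80.8%, the skills-based format 766/1076 = 71.2% → Format B
Media: Format B 358/570 = 62.8%, the skills-based format 159/295 = 53.9% → Format B
Overall: Format B 1343/1884 = 71.3%, the skills-based format 935/1442 = 64.8% → Format B
Format B wins overall and in every industry group — no reversal.

No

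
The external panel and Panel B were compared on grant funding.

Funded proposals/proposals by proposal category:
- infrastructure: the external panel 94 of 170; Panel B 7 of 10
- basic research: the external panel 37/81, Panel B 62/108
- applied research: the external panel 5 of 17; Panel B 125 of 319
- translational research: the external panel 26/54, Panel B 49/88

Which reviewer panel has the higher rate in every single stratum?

Infrastructure: the external panel 94/170 = 55.3%, Panel B 7/10 = 70.0% → Panel B
Basic research: the external panel 37/81 = 45.7%, Panel B 62/108 = 57.4% → Panel B
Applied research: the external panel 5/17 = 29.4%, Panel B 125/319 = 39.2% → Panel B
Translational research: the external panel 26/54 = 48.1%, Panel B 49/88 = 55.7% → Panel B
Panel B has the higher rate in all 4 groups.

Panel B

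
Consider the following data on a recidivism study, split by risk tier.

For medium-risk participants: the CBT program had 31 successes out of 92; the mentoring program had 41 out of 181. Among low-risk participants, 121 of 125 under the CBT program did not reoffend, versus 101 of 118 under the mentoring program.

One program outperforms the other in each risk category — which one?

Medium-risk: the CBT program 31/92 = 33.7%, the mentoring program 41/181 = 22.7% → the CBT program
Low-risk: the CBT program 121/125 = 96.8%, the mentoring program 101/118 = 85.6% → the CBT program
The CBT program has the higher rate in both groups.

the CBT program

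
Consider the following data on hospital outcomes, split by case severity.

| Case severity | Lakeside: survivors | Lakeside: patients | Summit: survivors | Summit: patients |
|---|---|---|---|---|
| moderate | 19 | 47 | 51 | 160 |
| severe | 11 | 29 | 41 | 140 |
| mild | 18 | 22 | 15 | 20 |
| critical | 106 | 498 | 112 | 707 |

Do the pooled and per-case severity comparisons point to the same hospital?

Moderate: Lakeside 19/47 = 40.4%, Summit 51/160 = 31.9% → Lakeside
Severe: Lakeside 11/29 = 37.9%, Summit 41/140 = 29.3% → Lakeside
Mild: Lakeside 18/22 = 81.8%, Summit 15/20 = 75.0% → Lakeside
Critical: Lakeside 106/498 = 21.3%, Summit 112/707 = 15.8% → Lakeside
Overall: Lakeside 154/596 = 25.8%, Summit 219/1027 = 21.3% → Lakeside
Lakeside wins overall and in every case group — no reversal.

Yes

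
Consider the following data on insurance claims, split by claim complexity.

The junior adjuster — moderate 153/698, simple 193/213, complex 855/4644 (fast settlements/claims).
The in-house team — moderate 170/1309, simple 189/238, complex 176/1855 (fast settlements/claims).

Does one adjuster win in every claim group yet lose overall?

No

Moderate: the junior adjuster 153/698 = 21.9%, the in-house team 170/1309 = 13.0% → the junior adjuster
Simple: the junior adjuster 193/213 = 90.6%, the in-house team 189/238 = 79.4% → the junior adjuster
Complex: the junior adjuster 855/4644 = 18.4%, the in-house team 176/1855 = 9.5% → the junior adjuster
Overall: the junior adjuster 1201/5555 = 21.6%, the in-house team 535/3402 = 15.7% → the junior adjuster
The junior adjuster wins overall and in every claim group — no reversal.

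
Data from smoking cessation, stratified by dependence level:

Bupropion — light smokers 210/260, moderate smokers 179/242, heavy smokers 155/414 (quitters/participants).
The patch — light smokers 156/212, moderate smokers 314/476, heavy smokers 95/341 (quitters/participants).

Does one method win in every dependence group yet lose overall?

No

Light smokers: bupropion 210/260 = 80.8%, the patch 156/212 = 73.6% → bupropion
Moderate smokers: bupropion 179/242 = 74.0%, the patch 314/476 = 66.0% → bupropion
Heavy smokers: bupropion 155/414 = 37.4%, the patch 95/341 = 27.9% → bupropion
Overall: bupropion 544/916 = 59.4%, the patch 565/1029 = 54.9% → bupropion
Bupropion wins overall and in every dependence group — no reversal.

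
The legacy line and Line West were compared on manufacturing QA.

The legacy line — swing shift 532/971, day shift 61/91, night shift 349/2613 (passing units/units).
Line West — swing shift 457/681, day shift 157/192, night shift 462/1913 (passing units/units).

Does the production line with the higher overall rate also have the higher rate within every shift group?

Yes

Swing shift: the legacy line 532/971 = 54.8%, Line West 457/681 = 67.1% → Line West
Day shift: the legacy line 61/91 = 67.0%, Line West 157/192 = 81.8% → Line West
Night shift: the legacy line 349/2613 = 13.4%, Line West 462/1913 = 24.2% → Line West
Overall: the legacy line 942/3675 = 25.6%, Line West 1076/2786 = 38.6% → Line West
Line West wins overall and in every shift group — no reversal.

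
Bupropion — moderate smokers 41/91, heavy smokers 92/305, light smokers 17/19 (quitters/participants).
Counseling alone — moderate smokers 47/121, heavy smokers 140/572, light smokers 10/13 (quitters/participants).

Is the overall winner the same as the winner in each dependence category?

Yes

Moderate smokers: bupropion 41/91 = 45.1%, counseling alone 47/121 = 38.8% → bupropion
Heavy smokers: bupropion 92/305 = 30.2%, counseling alone 140/572 = 24.5% → bupropion
Light smokers: bupropion 17/19 = 89.5%, counseling alone 10/13 = 76.9% → bupropion
Overall: bupropion 150/415 = 36.1%, counseling alone 197/706 = 27.9% → bupropion
Bupropion wins overall and in every dependence group — no reversal.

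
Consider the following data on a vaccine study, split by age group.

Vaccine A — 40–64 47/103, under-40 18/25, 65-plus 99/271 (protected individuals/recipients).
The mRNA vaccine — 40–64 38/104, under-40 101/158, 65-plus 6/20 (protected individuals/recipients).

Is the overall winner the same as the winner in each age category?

No

40–64: Vaccine A 47/103 = 45.6%, the mRNA vaccine 38/104 = 36.5% → Vaccine A
Under-40: Vaccine A 18/25 = 72.0%, the mRNA vaccine 101/158 = 63.9% → Vaccine A
65-plus: Vaccine A 99/271 = 36.5%, the mRNA vaccine 6/20 = 30.0% → Vaccine A
Overall: Vaccine A 164/399 = 41.1%, the mRNA vaccine 145/282 = 51.4% → the mRNA vaccine
Vaccine A wins each age group but the mRNA vaccine wins overall — the comparison reverses. Vaccine A's recipients skew toward 65-plus, which has a lower base rate.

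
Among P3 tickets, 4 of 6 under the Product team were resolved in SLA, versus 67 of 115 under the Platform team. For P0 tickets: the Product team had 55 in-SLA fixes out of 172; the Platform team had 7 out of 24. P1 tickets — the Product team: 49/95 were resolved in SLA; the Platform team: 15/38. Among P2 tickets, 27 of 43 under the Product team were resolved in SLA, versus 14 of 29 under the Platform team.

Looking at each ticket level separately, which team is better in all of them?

the Product team

P3: the Product team 4/6 = 66.7%, the Platform team 67/115 = 58.3% → the Product team
P0: the Product team 55/172 = 32.0%, the Platform team 7/24 = 29.2% → the Product team
P1: the Product team 49/95 = 51.6%, the Platform team 15/38 = 39.5% → the Product team
P2: the Product team 27/43 = 62.8%, the Platform team 14/29 = 48.3% → the Product team
The Product team has the higher rate in all 4 groups.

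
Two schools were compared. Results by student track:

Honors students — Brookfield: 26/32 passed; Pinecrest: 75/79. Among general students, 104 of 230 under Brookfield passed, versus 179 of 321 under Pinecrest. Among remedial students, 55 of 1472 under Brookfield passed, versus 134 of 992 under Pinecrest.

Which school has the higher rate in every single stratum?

Pinecrest

Honors: Brookfield 26/32 = 81.2%, Pinecrest 75/79 = 94.9% → Pinecrest
General: Brookfield 104/230 = 45.2%, Pinecrest 179/321 = 55.8% → Pinecrest
Remedial: Brookfield 55/1472 = 3.7%, Pinecrest 134/992 = 13.5% → Pinecrest
Pinecrest has the higher rate in all 3 groups.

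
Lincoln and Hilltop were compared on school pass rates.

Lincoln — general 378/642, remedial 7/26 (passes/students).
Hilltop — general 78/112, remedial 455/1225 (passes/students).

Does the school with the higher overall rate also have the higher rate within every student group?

No

General: Lincoln 378/642 = 58.9%, Hilltop 78/112 = 69.6% → Hilltop
Remedial: Lincoln 7/26 = 26.9%, Hilltop 455/1225 = 37.1% → Hilltop
Overall: Lincoln 385/668 = 57.6%, Hilltop 533/1337 = 39.9% → Lincoln
Hilltop wins each student group but Lincoln wins overall — the comparison reverses. Hilltop's students skew toward remedial, which has a lower base rate.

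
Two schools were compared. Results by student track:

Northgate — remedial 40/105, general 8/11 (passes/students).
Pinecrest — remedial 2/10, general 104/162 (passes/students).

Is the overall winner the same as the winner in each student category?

Remedial: Northgate 40/105 = 38.1%, Pinecrest 2/10 = 20.0% → Northgate
General: Northgate 8/11 = 72.7%, Pinecrest 104/162 = 64.2% → Northgate
Overall: Northgate 48/116 = 41.4%, Pinecrest 106/172 = 61.6% → Pinecrest
Northgate wins each student group but Pinecrest wins overall — the comparison reverses. Northgate's students skew toward remedial, which has a lower base rate.

No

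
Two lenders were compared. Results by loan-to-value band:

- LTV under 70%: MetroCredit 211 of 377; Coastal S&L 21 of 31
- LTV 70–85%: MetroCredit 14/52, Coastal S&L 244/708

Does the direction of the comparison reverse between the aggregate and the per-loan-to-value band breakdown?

Yes

LTV under 70%: MetroCredit 211/377 = 56.0%, Coastal S&L 21/31 = 67.7% → Coastal S&L
LTV 70–85%: MetroCredit 14/52 = 26.9%, Coastal S&L 244/708 = 34.5% → Coastal S&L
Overall: MetroCredit 225/429 = 52.4%, Coastal S&L 265/739 = 35.9% → MetroCredit
Coastal S&L wins each loan-to-value group but MetroCredit wins overall — the comparison reverses. Coastal S&L's loans skew toward LTV 70–85%, which has a lower base rate.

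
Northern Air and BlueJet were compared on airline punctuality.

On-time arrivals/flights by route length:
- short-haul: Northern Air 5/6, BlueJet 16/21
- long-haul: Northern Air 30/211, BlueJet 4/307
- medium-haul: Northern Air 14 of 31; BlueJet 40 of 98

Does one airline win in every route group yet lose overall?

Short-haul: Northern Air 5/6 = 83.3%, BlueJet 16/21 = 76.2% → Northern Air
Long-haul: Northern Air 30/211 = 14.2%, BlueJet 4/307 = 1.3% → Northern Air
Medium-haul: Northern Air 14/31 = 45.2%, BlueJet 40/98 = 40.8% → Northern Air
Overall: Northern Air 49/248 = 19.8%, BlueJet 60/426 = 14.1% → Northern Air
Northern Air wins overall and in every route group — no reversal.

No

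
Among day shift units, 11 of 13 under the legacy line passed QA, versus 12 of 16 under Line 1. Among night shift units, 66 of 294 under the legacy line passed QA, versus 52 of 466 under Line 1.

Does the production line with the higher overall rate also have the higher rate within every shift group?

Day shift: the legacy line 11/13 = 84.6%, Line 1 12/16 = 75.0% → the legacy line
Night shift: the legacy line 66/294 = 22.4%, Line 1 52/466 = 11.2% → the legacy line
Overall: the legacy line 77/307 = 25.1%, Line 1 64/482 = 13.3% → the legacy line
The legacy line wins overall and in every shift group — no reversal.

Yes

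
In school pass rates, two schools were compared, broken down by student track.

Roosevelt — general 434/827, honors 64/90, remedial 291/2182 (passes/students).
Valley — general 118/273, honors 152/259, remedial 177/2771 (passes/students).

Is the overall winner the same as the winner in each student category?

Yes

General: Roosevelt 434/827 = 52.5%, Valley 118/273 = 43.2% → Roosevelt
Honors: Roosevelt 64/90 = 71.1%, Valley 152/259 = 58.7% → Roosevelt
Remedial: Roosevelt 291/2182 = 13.3%, Valley 177/2771 = 6.4% → Roosevelt
Overall: Roosevelt 789/3099 = 25.5%, Valley 447/3303 = 13.5% → Roosevelt
Roosevelt wins overall and in every student group — no reversal.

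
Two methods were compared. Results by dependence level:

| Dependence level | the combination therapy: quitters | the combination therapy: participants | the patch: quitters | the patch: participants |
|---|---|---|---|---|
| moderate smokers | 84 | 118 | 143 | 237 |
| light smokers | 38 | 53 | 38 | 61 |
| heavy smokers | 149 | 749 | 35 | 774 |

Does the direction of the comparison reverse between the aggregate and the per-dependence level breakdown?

Moderate smokers: the combination therapy 84/118 = 71.2%, the patch 143/237 = 60.3% → the combination therapy
Light smokers: the combination therapy 38/53 = 71.7%, the patch 38/61 = 62.3% → the combination therapy
Heavy smokers: the combination therapy 149/749 = 19.9%, the patch 35/774 = 4.5% → the combination therapy
Overall: the combination therapy 271/920 = 29.5%, the patch 216/1072 = 20.1% → the combination therapy
The combination therapy wins overall and in every dependence group — no reversal.

No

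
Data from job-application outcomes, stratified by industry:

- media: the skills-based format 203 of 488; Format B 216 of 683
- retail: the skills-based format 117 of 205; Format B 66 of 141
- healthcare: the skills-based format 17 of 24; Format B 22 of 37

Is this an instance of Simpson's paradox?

Media: the skills-based format 203/488 = 41.6%, Format B 216/683 = 31.6% → the skills-based format
Retail: the skills-based format 117/205 = 57.1%, Format B 66/141 = 46.8% → the skills-based format
Healthcare: the skills-based format 17/24 = 70.8%, Format B 22/37 = 59.5% → the skills-based format
Overall: the skills-based format 337/717 = 47.0%, Format B 304/861 = 35.3% → the skills-based format
The skills-based format wins overall and in every industry group — no reversal.

No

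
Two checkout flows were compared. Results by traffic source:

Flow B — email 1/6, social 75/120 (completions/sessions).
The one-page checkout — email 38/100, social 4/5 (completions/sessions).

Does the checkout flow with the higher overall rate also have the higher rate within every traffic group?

Email: Flow B 1/6 = 16.7%, the one-page checkout 38/100 = 38.0% → the one-page checkout
Social: Flow B 75/120 = 62.5%, the one-page checkout 4/5 = 80.0% → the one-page checkout
Overall: Flow B 76/126 = 60.3%, the one-page checkout 42/105 = 40.0% → Flow B
The one-page checkout wins each traffic group but Flow B wins overall — the comparison reverses. The one-page checkout's sessions skew toward email, which has a lower base rate.

No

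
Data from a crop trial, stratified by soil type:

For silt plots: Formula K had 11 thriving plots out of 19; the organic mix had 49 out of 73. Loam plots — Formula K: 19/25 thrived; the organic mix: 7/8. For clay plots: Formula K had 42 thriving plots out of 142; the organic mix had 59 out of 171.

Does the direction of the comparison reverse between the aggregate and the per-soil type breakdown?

No

Silt: Formula K 11/19 = 57.9%, the organic mix 49/73 = 67.1% → the organic mix
Loam: Formula K 19/25 = 76.0%, the organic mix 7/8 = 87.5% → the organic mix
Clay: Formula K 42/142 = 29.6%, the organic mix 59/171 = 34.5% → the organic mix
Overall: Formula K 72/186 = 38.7%, the organic mix 115/252 = 45.6% → the organic mix
The organic mix wins overall and in every soil group — no reversal.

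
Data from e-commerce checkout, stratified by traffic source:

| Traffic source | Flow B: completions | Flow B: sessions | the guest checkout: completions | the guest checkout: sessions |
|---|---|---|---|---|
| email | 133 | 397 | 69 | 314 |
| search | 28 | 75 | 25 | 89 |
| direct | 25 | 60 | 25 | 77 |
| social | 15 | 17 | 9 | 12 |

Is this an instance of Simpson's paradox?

Email: Flow B 133/397 = 33.5%, the guest checkout 69/314 = 22.0% → Flow B
Search: Flow B 28/75 = 37.3%, the guest checkout 25/89 = 28.1% → Flow B
Direct: Flow B 25/60 = 41.7%, the guest checkout 25/77 = 32.5% → Flow B
Social: Flow B 15/17 = 88.2%, the guest checkout 9/12 = 75.0% → Flow B
Overall: Flow B 201/549 = 36.6%, the guest checkout 128/492 = 26.0% → Flow B
Flow B wins overall and in every traffic group — no reversal.

No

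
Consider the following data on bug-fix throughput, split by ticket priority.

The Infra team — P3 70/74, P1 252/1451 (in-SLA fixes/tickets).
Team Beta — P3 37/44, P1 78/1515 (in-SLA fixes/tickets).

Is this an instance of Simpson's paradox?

No

P3: the Infra team 70/74 = 94.6%, Team Beta 37/44 = 84.1% → the Infra team
P1: the Infra team 252/1451 = 17.4%, Team Beta 78/1515 = 5.1% → the Infra team
Overall: the Infra team 322/1525 = 21.1%, Team Beta 115/1559 = 7.4% → the Infra team
The Infra team wins overall and in every ticket group — no reversal.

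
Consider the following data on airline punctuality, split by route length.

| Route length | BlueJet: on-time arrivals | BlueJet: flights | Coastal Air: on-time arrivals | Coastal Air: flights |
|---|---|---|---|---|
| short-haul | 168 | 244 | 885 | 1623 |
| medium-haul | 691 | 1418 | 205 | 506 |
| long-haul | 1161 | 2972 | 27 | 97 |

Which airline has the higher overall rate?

Short-haul: BlueJet 168/244 = 68.9%, Coastal Air 885/1623 = 54.5% → BlueJet
Medium-haul: BlueJet 691/1418 = 48.7%, Coastal Air 205/506 = 40.5% → BlueJet
Long-haul: BlueJet 1161/2972 = 39.1%, Coastal Air 27/97 = 27.8% → BlueJet
Overall: BlueJet 2020/4634 = 43.6%, Coastal Air 1117/2226 = 50.2% → Coastal Air
(BlueJet wins every route group but Coastal Air wins overall — BlueJet's flights skew toward the low-rate long-haul group.)

Coastal Air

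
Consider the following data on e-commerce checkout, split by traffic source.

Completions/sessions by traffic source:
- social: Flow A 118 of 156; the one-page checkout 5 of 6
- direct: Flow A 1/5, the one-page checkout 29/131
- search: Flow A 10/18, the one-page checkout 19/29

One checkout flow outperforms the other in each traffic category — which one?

the one-page checkout

Social: Flow A 118/156 = 75.6%, the one-page checkout 5/6 = 83.3% → the one-page checkout
Direct: Flow A 1/5 = 20.0%, the one-page checkout 29/131 = 22.1% → the one-page checkout
Search: Flow A 10/18 = 55.6%, the one-page checkout 19/29 = 65.5% → the one-page checkout
The one-page checkout has the higher rate in all 3 groups.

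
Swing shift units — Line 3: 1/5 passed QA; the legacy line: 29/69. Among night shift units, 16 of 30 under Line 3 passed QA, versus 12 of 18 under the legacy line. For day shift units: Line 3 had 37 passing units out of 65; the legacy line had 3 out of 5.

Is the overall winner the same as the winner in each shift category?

No

Swing shift: Line 3 1/5 = 20.0%, the legacy line 29/69 = 42.0% → the legacy line
Night shift: Line 3 16/30 = 53.3%, the legacy line 12/18 = 66.7% → the legacy line
Day shift: Line 3 37/65 = 56.9%, the legacy line 3/5 = 60.0% → the legacy line
Overall: Line 3 54/100 = 54.0%, the legacy line 44/92 = 47.8% → Line 3
The legacy line wins each shift group but Line 3 wins overall — the comparison reverses. The legacy line's units skew toward swing shift, which has a lower base rate.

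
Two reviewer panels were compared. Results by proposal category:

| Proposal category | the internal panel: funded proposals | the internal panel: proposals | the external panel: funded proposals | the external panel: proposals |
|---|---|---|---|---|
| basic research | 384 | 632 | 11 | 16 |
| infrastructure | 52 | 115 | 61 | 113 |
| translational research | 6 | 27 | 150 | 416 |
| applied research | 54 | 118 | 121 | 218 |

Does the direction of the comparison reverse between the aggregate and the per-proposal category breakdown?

Yes

Basic research: the internal panel 384/632 = 60.8%, the external panel 11/16 = 68.8% → the external panel
Infrastructure: the internal panel 52/115 = 45.2%, the external panel 61/113 = 54.0% → the external panel
Translational research: the internal panel 6/27 = 22.2%, the external panel 150/416 = 36.1% → the external panel
Applied research: the internal panel 54/118 = 45.8%, the external panel 121/218 = 55.5% → the external panel
Overall: the internal panel 496/892 = 55.6%, the external panel 343/763 = 45.0% → the internal panel
The external panel wins each proposal group but the internal panel wins overall — the comparison reverses. The external panel's proposals skew toward translational research, which has a lower base rate.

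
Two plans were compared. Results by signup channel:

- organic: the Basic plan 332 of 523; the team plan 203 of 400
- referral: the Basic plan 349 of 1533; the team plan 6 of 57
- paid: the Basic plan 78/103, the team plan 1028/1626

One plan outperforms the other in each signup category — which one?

Organic: the Basic plan 332/523 = 63.5%, the team plan 203/400 = 50.8% → the Basic plan
Referral: the Basic plan 349/1533 = 22.8%, the team plan 6/57 = 10.5% → the Basic plan
Paid: the Basic plan 78/103 = 75.7%, the team plan 1028/1626 = 63.2% → the Basic plan
The Basic plan has the higher rate in all 3 groups.

the Basic plan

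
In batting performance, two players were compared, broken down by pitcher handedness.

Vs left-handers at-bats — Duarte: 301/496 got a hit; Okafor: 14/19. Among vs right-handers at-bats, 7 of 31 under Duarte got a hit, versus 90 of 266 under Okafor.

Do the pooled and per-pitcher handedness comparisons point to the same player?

Vs left-handers: Duarte 301/496 = 60.7%, Okafor 14/19 = 73.7% → Okafor
Vs right-handers: Duarte 7/31 = 22.6%, Okafor 90/266 = 33.8% → Okafor
Overall: Duarte 308/527 = 58.4%, Okafor 104/285 = 36.5% → Duarte
Okafor wins each pitcher group but Duarte wins overall — the comparison reverses. Okafor's at-bats skew toward vs right-handers, which has a lower base rate.

No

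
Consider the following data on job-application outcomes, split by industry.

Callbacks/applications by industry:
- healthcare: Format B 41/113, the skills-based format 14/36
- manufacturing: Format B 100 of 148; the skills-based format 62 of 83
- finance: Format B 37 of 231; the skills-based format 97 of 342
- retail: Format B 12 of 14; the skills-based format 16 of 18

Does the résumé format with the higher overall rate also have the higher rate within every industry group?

Yes

Healthcare: Format B 41/113 = 36.3%, the skills-based format 14/36 = 38.9% → the skills-based format
Manufacturing: Format B 100/148 = 67.6%, the skills-based format 62/83 = 74.7% → the skills-based format
Finance: Format B 37/231 = 16.0%, the skills-based format 97/342 = 28.4% → the skills-based format
Retail: Format B 12/14 = 85.7%, the skills-based format 16/18 = 88.9% → the skills-based format
Overall: Format B 190/506 = 37.5%, the skills-based format 189/479 = 39.5% → the skills-based format
The skills-based format wins overall and in every industry group — no reversal.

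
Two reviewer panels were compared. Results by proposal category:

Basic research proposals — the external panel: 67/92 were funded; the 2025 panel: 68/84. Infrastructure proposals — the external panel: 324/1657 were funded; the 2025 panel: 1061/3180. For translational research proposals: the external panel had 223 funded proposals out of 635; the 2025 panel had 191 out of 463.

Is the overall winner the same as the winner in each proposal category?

Basic research: the external panel 67/92 = 72.8%, the 2025 panel 68/84 = 81.0% → the 2025 panel
Infrastructure: the external panel 324/1657 = 19.6%, the 2025 panel 1061/3180 = 33.4% → the 2025 panel
Translational research: the external panel 223/635 = 35.1%, the 2025 panel 191/463 = 41.3% → the 2025 panel
Overall: the external panel 614/2384 = 25.8%, the 2025 panel 1320/3727 = 35.4% → the 2025 panel
The 2025 panel wins overall and in every proposal group — no reversal.

Yes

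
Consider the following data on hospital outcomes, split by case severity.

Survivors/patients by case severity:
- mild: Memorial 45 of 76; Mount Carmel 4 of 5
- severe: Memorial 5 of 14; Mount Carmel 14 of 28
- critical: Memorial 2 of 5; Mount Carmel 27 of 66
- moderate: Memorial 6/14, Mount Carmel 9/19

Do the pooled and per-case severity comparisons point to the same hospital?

Mild: Memorial 45/76 = 59.2%, Mount Carmel 4/5 = 80.0% → Mount Carmel
Severe: Memorial 5/14 = 35.7%, Mount Carmel 14/28 = 50.0% → Mount Carmel
Critical: Memorial 2/5 = 40.0%, Mount Carmel 27/66 = 40.9% → Mount Carmel
Moderate: Memorial 6/14 = 42.9%, Mount Carmel 9/19 = 47.4% → Mount Carmel
Overall: Memorial 58/109 = 53.2%, Mount Carmel 54/118 = 45.8% → Memorial
Mount Carmel wins each case group but Memorial wins overall — the comparison reverses. Mount Carmel's patients skew toward critical, which has a lower base rate.

No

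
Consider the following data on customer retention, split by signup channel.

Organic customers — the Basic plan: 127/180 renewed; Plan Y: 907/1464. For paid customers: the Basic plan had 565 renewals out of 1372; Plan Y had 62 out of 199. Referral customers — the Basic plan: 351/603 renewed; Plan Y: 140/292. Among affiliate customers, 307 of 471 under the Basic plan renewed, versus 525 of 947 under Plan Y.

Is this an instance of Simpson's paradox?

Organic: the Basic plan 127/180 = 70.6%, Plan Y 907/1464 = 62.0% → the Basic plan
Paid: the Basic plan 565/1372 = 41.2%, Plan Y 62/199 = 31.2% → the Basic plan
Referral: the Basic plan 351/603 = 58.2%, Plan Y 140/292 = 47.9% → the Basic plan
Affiliate: the Basic plan 307/471 = 65.2%, Plan Y 525/947 = 55.4% → the Basic plan
Overall: the Basic plan 1350/2626 = 51.4%, Plan Y 1634/2902 = 56.3% → Plan Y
The Basic plan wins each signup group but Plan Y wins overall — the comparison reverses. The Basic plan's customers skew toward paid, which has a lower base rate.

Yes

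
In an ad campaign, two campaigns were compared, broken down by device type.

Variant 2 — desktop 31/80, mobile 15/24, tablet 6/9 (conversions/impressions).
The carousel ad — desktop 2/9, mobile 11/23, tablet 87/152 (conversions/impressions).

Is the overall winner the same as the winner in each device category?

No

Desktop: Variant 2 31/80 = 38.8%, the carousel ad 2/9 = 22.2% → Variant 2
Mobile: Variant 2 15/24 = 62.5%, the carousel ad 11/23 = 47.8% → Variant 2
Tablet: Variant 2 6/9 = 66.7%, the carousel ad 87/152 = 57.2% → Variant 2
Overall: Variant 2 52/113 = 46.0%, the carousel ad 100/184 = 54.3% → the carousel ad
Variant 2 wins each device group but the carousel ad wins overall — the comparison reverses. Variant 2's impressions skew toward desktop, which has a lower base rate.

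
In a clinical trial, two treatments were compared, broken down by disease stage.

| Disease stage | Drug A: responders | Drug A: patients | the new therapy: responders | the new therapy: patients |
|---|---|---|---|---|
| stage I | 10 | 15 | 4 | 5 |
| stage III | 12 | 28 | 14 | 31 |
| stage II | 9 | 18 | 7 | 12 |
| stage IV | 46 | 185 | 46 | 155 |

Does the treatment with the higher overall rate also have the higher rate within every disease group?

Stage I: Drug A 10/15 = 66.7%, the new therapy 4/5 = 80.0% → the new therapy
Stage III: Drug A 12/28 = 42.9%, the new therapy 14/31 = 45.2% → the new therapy
Stage II: Drug A 9/18 = 50.0%, the new therapy 7/12 = 58.3% → the new therapy
Stage IV: Drug A 46/185 = 24.9%, the new therapy 46/155 = 29.7% → the new therapy
Overall: Drug A 77/246 = 31.3%, the new therapy 71/203 = 35.0% → the new therapy
The new therapy wins overall and in every disease group — no reversal.

Yes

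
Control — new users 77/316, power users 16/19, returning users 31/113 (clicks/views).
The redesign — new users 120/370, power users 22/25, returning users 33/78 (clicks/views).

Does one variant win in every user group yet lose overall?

No

New users: Control 77/316 = 24.4%, the redesign 120/370 = 32.4% → the redesign
Power users: Control 16/19 = 84.2%, the redesign 22/25 = 88.0% → the redesign
Returning users: Control 31/113 = 27.4%, the redesign 33/78 = 42.3% → the redesign
Overall: Control 124/448 = 27.7%, the redesign 175/473 = 37.0% → the redesign
The redesign wins overall and in every user group — no reversal.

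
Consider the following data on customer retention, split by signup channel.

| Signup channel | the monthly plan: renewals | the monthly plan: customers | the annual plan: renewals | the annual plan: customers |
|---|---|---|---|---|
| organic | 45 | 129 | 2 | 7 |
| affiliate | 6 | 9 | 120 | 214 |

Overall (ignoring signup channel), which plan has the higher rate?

the annual plan

Organic: the monthly plan 45/129 = 34.9%, the annual plan 2/7 = 28.6% → the monthly plan
Affiliate: the monthly plan 6/9 = 66.7%, the annual plan 120/214 = 56.1% → the monthly plan
Overall: the monthly plan 51/138 = 37.0%, the annual plan 122/221 = 55.2% → the annual plan
(The monthly plan wins every signup group but the annual plan wins overall — the monthly plan's customers skew toward the low-rate organic group.)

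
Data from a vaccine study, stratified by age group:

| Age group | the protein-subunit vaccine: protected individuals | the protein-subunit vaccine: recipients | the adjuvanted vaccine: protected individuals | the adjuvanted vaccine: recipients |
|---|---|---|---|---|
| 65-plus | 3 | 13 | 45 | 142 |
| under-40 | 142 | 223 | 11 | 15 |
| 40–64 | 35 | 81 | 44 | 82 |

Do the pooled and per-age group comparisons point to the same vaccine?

65-plus: the protein-subunit vaccine 3/13 = 23.1%, the adjuvanted vaccine 45/142 = 31.7% → the adjuvanted vaccine
Under-40: the protein-subunit vaccine 142/223 = 63.7%, the adjuvanted vaccine 11/15 = 73.3% → the adjuvanted vaccine
40–64: the protein-subunit vaccine 35/81 = 43.2%, the adjuvanted vaccine 44/82 = 53.7% → the adjuvanted vaccine
Overall: the protein-subunit vaccine 180/317 = 56.8%, the adjuvanted vaccine 100/239 = 41.8% → the protein-subunit vaccine
The adjuvanted vaccine wins each age group but the protein-subunit vaccine wins overall — the comparison reverses. The adjuvanted vaccine's recipients skew toward 65-plus, which has a lower base rate.

No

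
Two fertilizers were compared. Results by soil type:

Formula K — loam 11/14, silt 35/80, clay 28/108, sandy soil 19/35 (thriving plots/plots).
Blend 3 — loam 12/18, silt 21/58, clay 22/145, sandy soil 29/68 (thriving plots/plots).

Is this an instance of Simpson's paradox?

Loam: Formula K 11/14 = 78.6%, Blend 3 12/18 = 66.7% → Formula K
Silt: Formula K 35/80 = 43.8%, Blend 3 21/58 = 36.2% → Formula K
Clay: Formula K 28/108 = 25.9%, Blend 3 22/145 = 15.2% → Formula K
Sandy soil: Formula K 19/35 = 54.3%, Blend 3 29/68 = 42.6% → Formula K
Overall: Formula K 93/237 = 39.2%, Blend 3 84/289 = 29.1% → Formula K
Formula K wins overall and in every soil group — no reversal.

No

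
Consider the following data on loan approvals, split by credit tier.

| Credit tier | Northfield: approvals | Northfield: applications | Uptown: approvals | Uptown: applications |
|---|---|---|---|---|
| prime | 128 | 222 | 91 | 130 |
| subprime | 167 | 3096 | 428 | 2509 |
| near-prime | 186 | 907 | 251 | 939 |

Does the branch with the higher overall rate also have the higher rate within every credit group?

Yes

Prime: Northfield 128/222 = 57.7%, Uptown 91/130 = 70.0% → Uptown
Subprime: Northfield 167/3096 = 5.4%, Uptown 428/2509 = 17.1% → Uptown
Near-prime: Northfield 186/907 = 20.5%, Uptown 251/939 = 26.7% → Uptown
Overall: Northfield 481/4225 = 11.4%, Uptown 770/3578 = 21.5% → Uptown
Uptown wins overall and in every credit group — no reversal.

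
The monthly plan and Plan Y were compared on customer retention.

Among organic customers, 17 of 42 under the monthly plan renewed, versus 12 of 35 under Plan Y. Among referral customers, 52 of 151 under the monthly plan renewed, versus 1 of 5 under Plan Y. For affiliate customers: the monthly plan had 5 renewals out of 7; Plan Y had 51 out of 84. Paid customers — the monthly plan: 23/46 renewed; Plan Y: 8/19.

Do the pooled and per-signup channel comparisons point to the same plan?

Organic: the monthly plan 17/42 = 40.5%, Plan Y 12/35 = 34.3% → the monthly plan
Referral: the monthly plan 52/151 = 34.4%, Plan Y 1/5 = 20.0% → the monthly plan
Affiliate: the monthly plan 5/7 = 71.4%, Plan Y 51/84 = 60.7% → the monthly plan
Paid: the monthly plan 23/46 = 50.0%, Plan Y 8/19 = 42.1% → the monthly plan
Overall: the monthly plan 97/246 = 39.4%, Plan Y 72/143 = 50.3% → Plan Y
The monthly plan wins each signup group but Plan Y wins overall — the comparison reverses. The monthly plan's customers skew toward referral, which has a lower base rate.

No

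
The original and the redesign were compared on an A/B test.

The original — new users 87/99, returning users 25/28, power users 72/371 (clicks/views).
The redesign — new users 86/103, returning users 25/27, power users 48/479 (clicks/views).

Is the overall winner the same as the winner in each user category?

New users: the original 87/99 = 87.9%, the redesign 86/103 = 83.5% → the original
Returning users: the original 25/28 = 89.3%, the redesign 25/27 = 92.6% → the redesign
Power users: the original 72/371 = 19.4%, the redesign 48/479 = 10.0% → the original
Overall: the original 184/498 = 36.9%, the redesign 159/609 = 26.1% → the original
Neither sweeps: the original wins 2 of 3 groups, the redesign wins 1. The original wins overall but not every group — no Simpson reversal.

No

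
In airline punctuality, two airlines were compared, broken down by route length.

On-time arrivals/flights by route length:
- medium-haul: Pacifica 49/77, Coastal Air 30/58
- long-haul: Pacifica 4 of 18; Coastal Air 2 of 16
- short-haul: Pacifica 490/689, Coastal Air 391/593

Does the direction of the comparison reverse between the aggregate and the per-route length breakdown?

Medium-haul: Pacifica 49/77 = 63.6%, Coastal Air 30/58 = 51.7% → Pacifica
Long-haul: Pacifica 4/18 = 22.2%, Coastal Air 2/16 = 12.5% → Pacifica
Short-haul: Pacifica 490/689 = 71.1%, Coastal Air 391/593 = 65.9% → Pacifica
Overall: Pacifica 543/784 = 69.3%, Coastal Air 423/667 = 63.4% → Pacifica
Pacifica wins overall and in every route group — no reversal.

No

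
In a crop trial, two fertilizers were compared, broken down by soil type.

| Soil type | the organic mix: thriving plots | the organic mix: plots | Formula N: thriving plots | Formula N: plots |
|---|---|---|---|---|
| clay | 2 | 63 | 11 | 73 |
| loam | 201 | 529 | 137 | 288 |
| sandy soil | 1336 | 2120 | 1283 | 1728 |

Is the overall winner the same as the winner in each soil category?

Clay: the organic mix 2/63 = 3.2%, Formula N 11/73 = 15.1% → Formula N
Loam: the organic mix 201/529 = 38.0%, Formula N 137/288 = 47.6% → Formula N
Sandy soil: the organic mix 1336/2120 = 63.0%, Formula N 1283/1728 = 74.2% → Formula N
Overall: the organic mix 1539/2712 = 56.7%, Formula N 1431/2089 = 68.5% → Formula N
Formula N wins overall and in every soil group — no reversal.

Yes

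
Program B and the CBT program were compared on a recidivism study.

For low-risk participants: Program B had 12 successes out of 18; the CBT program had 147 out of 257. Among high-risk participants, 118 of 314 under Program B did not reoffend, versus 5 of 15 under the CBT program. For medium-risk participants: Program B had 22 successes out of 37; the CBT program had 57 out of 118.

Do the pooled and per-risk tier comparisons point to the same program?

No

Low-risk: Program B 12/18 = 66.7%, the CBT program 147/257 = 57.2% → Program B
High-risk: Program B 118/314 = 37.6%, the CBT program 5/15 = 33.3% → Program B
Medium-risk: Program B 22/37 = 59.5%, the CBT program 57/118 = 48.3% → Program B
Overall: Program B 152/369 = 41.2%, the CBT program 209/390 = 53.6% → the CBT program
Program B wins each risk group but the CBT program wins overall — the comparison reverses. Program B's participants skew toward high-risk, which has a lower base rate.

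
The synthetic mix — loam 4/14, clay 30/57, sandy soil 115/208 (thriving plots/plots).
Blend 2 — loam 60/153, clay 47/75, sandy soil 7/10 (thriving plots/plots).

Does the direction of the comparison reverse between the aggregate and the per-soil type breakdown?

Yes

Loam: the synthetic mix 4/14 = 28.6%, Blend 2 60/153 = 39.2% → Blend 2
Clay: the synthetic mix 30/57 = 52.6%, Blend 2 47/75 = 62.7% → Blend 2
Sandy soil: the synthetic mix 115/208 = 55.3%, Blend 2 7/10 = 70.0% → Blend 2
Overall: the synthetic mix 149/279 = 53.4%, Blend 2 114/238 = 47.9% → the synthetic mix
Blend 2 wins each soil group but the synthetic mix wins overall — the comparison reverses. Blend 2's plots skew toward loam, which has a lower base rate.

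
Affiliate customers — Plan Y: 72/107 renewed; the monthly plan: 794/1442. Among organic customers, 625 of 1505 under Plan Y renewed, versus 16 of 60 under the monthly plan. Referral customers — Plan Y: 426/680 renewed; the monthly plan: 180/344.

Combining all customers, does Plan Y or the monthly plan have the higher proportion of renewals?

the monthly plan

Affiliate: Plan Y 72/107 = 67.3%, the monthly plan 794/1442 = 55.1% → Plan Y
Organic: Plan Y 625/1505 = 41.5%, the monthly plan 16/60 = 26.7% → Plan Y
Referral: Plan Y 426/680 = 62.6%, the monthly plan 180/344 = 52.3% → Plan Y
Overall: Plan Y 1123/2292 = 49.0%, the monthly plan 990/1846 = 53.6% → the monthly plan
(Plan Y wins every signup group but the monthly plan wins overall — Plan Y's customers skew toward the low-rate organic group.)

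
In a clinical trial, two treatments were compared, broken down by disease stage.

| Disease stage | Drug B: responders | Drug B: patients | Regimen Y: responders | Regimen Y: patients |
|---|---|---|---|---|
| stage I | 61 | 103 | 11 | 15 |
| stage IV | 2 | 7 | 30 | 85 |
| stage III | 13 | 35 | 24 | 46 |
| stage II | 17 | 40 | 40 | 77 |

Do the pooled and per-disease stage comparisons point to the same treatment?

Stage I: Drug B 61/103 = 59.2%, Regimen Y 11/15 = 73.3% → Regimen Y
Stage IV: Drug B 2/7 = 28.6%, Regimen Y 30/85 = 35.3% → Regimen Y
Stage III: Drug B 13/35 = 37.1%, Regimen Y 24/46 = 52.2% → Regimen Y
Stage II: Drug B 17/40 = 42.5%, Regimen Y 40/77 = 51.9% → Regimen Y
Overall: Drug B 93/185 = 50.3%, Regimen Y 105/223 = 47.1% → Drug B
Regimen Y wins each disease group but Drug B wins overall — the comparison reverses. Regimen Y's patients skew toward stage IV, which has a lower base rate.

No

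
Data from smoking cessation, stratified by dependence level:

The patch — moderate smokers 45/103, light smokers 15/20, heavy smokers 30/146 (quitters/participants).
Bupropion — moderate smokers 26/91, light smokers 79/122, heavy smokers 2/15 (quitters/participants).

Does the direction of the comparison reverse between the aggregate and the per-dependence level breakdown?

Moderate smokers: the patch 45/103 = 43.7%, bupropion 26/91 = 28.6% → the patch
Light smokers: the patch 15/20 = 75.0%, bupropion 79/122 = 64.8% → the patch
Heavy smokers: the patch 30/146 = 20.5%, bupropion 2/15 = 13.3% → the patch
Overall: the patch 90/269 = 33.5%, bupropion 107/228 = 46.9% → bupropion
The patch wins each dependence group but bupropion wins overall — the comparison reverses. The patch's participants skew toward heavy smokers, which has a lower base rate.

Yes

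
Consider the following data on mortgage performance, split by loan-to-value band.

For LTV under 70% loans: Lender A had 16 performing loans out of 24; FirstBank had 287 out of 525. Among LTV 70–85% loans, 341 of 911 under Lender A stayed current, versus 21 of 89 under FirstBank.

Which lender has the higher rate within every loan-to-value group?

Lender A

LTV under 70%: Lender A 16/24 = 66.7%, FirstBank 287/525 = 54.7% → Lender A
LTV 70–85%: Lender A 341/911 = 37.4%, FirstBank 21/89 = 23.6% → Lender A
Lender A has the higher rate in both groups.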